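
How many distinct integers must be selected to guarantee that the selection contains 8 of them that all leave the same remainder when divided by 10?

71

The 10 residue classes mod 10 are the pigeonholes.
With 70 integers one could put 7 in each residue class and have no class reach 8.
The 71st integer pushes some class to 8, so 10·7 + 1 = 71.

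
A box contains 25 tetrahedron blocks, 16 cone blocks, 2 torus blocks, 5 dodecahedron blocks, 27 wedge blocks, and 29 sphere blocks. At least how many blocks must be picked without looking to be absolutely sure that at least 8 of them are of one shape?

Put each drawn block into a box by shape. The largest draw with every box below 8 takes min(count, 7) from each shape; shapes with fewer than 7 contribute all they have.
Σ min(cᵢ, 7) = 7 + 7 + 2 + 5 + 7 + 7 = 35.
Draw number 35 + 1 = 36 must push one box to 8.

36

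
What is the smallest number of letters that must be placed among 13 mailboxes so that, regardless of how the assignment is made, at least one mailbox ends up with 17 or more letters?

209

With 208 letters one could put exactly 16 in each of the 13 mailboxes, and no mailbox would reach 17.
One more letter must land in a mailbox that already has 16, giving it 17.
So 13 × 16 + 1 = 209 letters are required.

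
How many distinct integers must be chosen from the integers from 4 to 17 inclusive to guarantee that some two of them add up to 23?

9

Group the elements by complementary pair {x, 23−x}: {6,17}, {7,16}, {8,15}, …, giving 6 two-element pairs and 2 integers whose partner 23−x falls outside [4,17].
Treating each of those 8 groups as a pigeonhole, one can pick one integer per group — 8 integers — with no two summing to 23.
The 9th integer lands in an occupied pair, forcing a sum of 23.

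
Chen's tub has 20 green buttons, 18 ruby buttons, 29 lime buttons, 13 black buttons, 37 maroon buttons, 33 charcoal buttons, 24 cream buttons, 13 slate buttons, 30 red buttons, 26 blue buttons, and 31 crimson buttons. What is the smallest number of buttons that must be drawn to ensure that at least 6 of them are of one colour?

An adversary could hand out at most 5 buttons per colour: 5 + 5 + 5 + 5 + 5 + 5 + 5 + 5 + 5 + 5 + 5 = 55 buttons and still no colour has 6.
One more button lands in a colour already at 5, so 56 draws are enough and 55 are not.

56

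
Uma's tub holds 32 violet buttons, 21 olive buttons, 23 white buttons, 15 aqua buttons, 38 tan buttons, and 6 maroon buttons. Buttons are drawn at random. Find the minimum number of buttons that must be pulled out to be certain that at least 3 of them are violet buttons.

106

In the worst case for collecting violet buttons, every non-violet button comes out first.
There are 21 + 23 + 15 + 38 + 6 = 103 non-violet buttons altogether.
After those, each further button must be violet, so 103 + 3 = 106 draws guarantee 3 violet buttons.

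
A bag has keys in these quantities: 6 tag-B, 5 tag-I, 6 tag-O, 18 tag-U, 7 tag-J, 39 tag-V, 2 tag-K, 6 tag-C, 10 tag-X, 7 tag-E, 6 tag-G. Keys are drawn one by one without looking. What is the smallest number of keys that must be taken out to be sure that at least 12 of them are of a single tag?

An adversary could hand out at most 11 keys per tag (9 tags run out sooner): 6 + 5 + 6 + 11 + 7 + 11 + 2 + 6 + 10 + 7 + 6 = 77 keys and still no tag has 12.
By the pigeonhole principle, one more key lands in a tag already at 11, so 78 draws are enough and 77 are not.

78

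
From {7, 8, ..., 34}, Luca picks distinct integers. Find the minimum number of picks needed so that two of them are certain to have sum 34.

19

A set avoiding the sum 34 can contain at most one of each pair {x, 34−x}, plus the 8 elements whose complement lies outside the range or equal to its own complement.
The integers 17, …, 34 (18 of them) are such a set: any two sum to at least 17+18 = 35 > 34.
Pigeonhole: any 19th integer completes one of the 10 pairs, so 19 choices force a sum of 34.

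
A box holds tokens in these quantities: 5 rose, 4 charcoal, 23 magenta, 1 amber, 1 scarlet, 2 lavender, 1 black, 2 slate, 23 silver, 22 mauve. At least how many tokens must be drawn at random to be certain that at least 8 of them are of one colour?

38

By pigeonhole, the 10 colours are the holes; the tokens drawn are the pigeons.
To avoid 8 of any one colour, the worst case takes at most 7 of each colour, or every token of a colour that has fewer than 7.
That gives 5 + 4 + 7 + 1 + 1 + 2 + 1 + 2 + 7 + 7 = 37 tokens with no colour reaching 8.
The next token forces some colour to 8, so 37 + 1 = 38.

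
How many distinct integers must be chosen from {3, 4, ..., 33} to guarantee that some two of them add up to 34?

18

Group the elements by complementary pair {x, 34−x}: {3,31}, {4,30}, {5,29}, …, giving 14 two-element pairs, the single value 17 (it cannot pair with itself since the integers are distinct), and 2 integers whose partner 34−x falls outside [3,33].
Treating each of those 17 groups as a pigeonhole, one can pick one integer per group — 17 integers — with no two summing to 34.
The 18th integer lands in an occupied pair, forcing a sum of 34.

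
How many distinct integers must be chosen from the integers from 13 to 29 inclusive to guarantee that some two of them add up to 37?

12

Group the elements by complementary pair {x, 37−x}: {13,24}, {14,23}, {15,22}, …, giving 6 two-element pairs and 5 integers whose partner 37−x falls outside [13,29].
Pigeonhole: treating each of those 11 groups as a pigeonhole, one can pick one integer per group — 11 integers — with no two summing to 37.
The 12th integer lands in an occupied pair, forcing a sum of 37.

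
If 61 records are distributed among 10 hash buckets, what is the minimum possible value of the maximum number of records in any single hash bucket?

The 10 hash buckets are the holes and the 61 records are the pigeons.
If every hash bucket held at most 6 records, the total would be at most 10 × 6 = 60, which is less than 61.
So some hash bucket holds at least ⌈61/10⌉ = 7 records.

7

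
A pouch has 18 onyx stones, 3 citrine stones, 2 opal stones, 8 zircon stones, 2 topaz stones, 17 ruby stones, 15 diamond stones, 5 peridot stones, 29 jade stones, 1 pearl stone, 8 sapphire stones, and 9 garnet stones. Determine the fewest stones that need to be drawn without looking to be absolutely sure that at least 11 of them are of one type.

79

Put each drawn stone into a box by type. The largest draw with every box below 11 takes min(count, 10) from each type; types with fewer than 10 contribute all they have.
Σ min(cᵢ, 10) = 10 + 3 + 2 + 8 + 2 + 10 + 10 + 5 + 10 + 1 + 8 + 9 = 78.
Draw number 78 + 1 = 79 must push one box to 11.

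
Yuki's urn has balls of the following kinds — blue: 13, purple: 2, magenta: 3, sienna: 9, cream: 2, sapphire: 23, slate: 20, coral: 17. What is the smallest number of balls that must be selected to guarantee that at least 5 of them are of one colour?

Put each drawn ball into a box by colour. The largest draw with every box below 5 takes min(count, 4) from each colour; colours with fewer than 4 contribute all they have.
Σ min(cᵢ, 4) = 4 + 2 + 3 + 4 + 2 + 4 + 4 + 4 = 27.
Draw number 27 + 1 = 28 must push one box to 5.

28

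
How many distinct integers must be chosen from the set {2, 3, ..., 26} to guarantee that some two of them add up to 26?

Two chosen integers sum to 26 exactly when both halves of some pair {x, 26−x} with 2 ≤ x ≤ 26−x ≤ 24 are chosen — 11 such pairs.
The remaining 3 elements (those with no distinct partner in range) can never complete a 26-sum, so the worst case takes all of them and one from each pair: 3 + 11 = 14.
The 15th integer has to be the second member of some pair, so 14 + 1 = 15.

15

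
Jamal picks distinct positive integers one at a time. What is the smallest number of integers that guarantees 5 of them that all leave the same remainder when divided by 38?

153

By the pigeonhole principle, the 38 residue classes mod 38 are the pigeonholes.
With 152 integers one could put 4 in each residue class and have no class reach 5.
The 153rd integer pushes some class to 5, so 38·4 + 1 = 153.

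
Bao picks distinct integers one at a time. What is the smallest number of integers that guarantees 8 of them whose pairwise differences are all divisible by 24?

169

Integers whose pairwise differences are multiples of 24 are exactly those sharing a remainder mod 24. The 24 residue classes mod 24 are the pigeonholes.
With 168 integers one could put 7 in each residue class and have no class reach 8.
The 169th integer pushes some class to 8, so 24·7 + 1 = 169.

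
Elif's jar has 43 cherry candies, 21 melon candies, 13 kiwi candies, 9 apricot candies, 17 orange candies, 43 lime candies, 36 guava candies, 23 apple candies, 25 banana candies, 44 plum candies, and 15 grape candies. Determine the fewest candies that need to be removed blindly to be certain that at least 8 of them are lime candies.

254

In the worst case for collecting lime candies, every non-lime candy comes out first.
There are 43 + 21 + 13 + 9 + 17 + 36 + 23 + 25 + 44 + 15 = 246 non-lime candies altogether.
After those, each further candy must be lime, so 246 + 8 = 254 draws guarantee 8 lime candies.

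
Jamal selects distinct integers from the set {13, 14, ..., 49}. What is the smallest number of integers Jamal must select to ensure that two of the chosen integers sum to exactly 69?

A set avoiding the sum 69 can contain at most one of each pair {x, 69−x}, plus the 7 elements whose complement lies outside the range.
The integers 13, …, 34 (22 of them) are such a set: any two sum to at least 13+14 = 27 and at most 33+34 = 67 < 69.
Any 23rd integer completes one of the 15 pairs, so 23 choices force a sum of 69.

23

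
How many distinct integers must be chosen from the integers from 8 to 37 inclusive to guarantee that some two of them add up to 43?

17

A set avoiding the sum 43 can contain at most one of each pair {x, 43−x}, plus the 2 elements whose complement lies outside the range.
The integers 22, …, 37 (16 of them) are such a set: any two sum to at least 22+23 = 45 > 43.
Any 17th integer completes one of the 14 pairs, so 17 choices force a sum of 43.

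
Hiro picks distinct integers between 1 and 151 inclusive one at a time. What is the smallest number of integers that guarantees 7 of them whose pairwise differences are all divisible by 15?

91

Integers whose pairwise differences are multiples of 15 are exactly those sharing a remainder mod 15. The 15 residue classes mod 15 are the pigeonholes.
With 90 integers one could put 6 in each residue class and have no class reach 7.
The 91st integer pushes some class to 7, so 15·6 + 1 = 91.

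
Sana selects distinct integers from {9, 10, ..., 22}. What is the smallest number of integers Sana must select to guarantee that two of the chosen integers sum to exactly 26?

11

A set avoiding the sum 26 can contain at most one of each pair {x, 26−x}, plus the 6 elements whose complement lies outside the range or equal to its own complement.
The integers 13, …, 22 (10 of them) are such a set: any two sum to at least 13+14 = 27 > 26.
Any 11th integer completes one of the 4 pairs, so 11 choices force a sum of 26.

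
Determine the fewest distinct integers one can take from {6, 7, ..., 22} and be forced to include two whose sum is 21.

13

Group the elements by complementary pair {x, 21−x}: {6,15}, {7,14}, {8,13}, …, giving 5 two-element pairs and 7 integers whose partner 21−x falls outside [6,22].
Treating each of those 12 groups as a pigeonhole, one can pick one integer per group — 12 integers — with no two summing to 21.
The 13th integer lands in an occupied pair, forcing a sum of 21.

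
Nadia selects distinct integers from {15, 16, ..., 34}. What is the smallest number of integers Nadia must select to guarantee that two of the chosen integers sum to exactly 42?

Two chosen integers sum to 42 exactly when both halves of some pair {x, 42−x} with 15 ≤ x ≤ 42−x ≤ 27 are chosen — 6 such pairs.
The remaining 8 elements (those with no distinct partner in range) can never complete a 42-sum, so the worst case takes all of them and one from each pair: 8 + 6 = 14.
By the pigeonhole principle, the 15th integer has to be the second member of some pair, so 14 + 1 = 15.

15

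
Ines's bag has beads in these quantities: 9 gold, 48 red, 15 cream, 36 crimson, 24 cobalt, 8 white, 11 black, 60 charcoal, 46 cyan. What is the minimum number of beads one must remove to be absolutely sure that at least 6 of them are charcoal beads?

In the worst case for collecting charcoal beads, every non-charcoal bead comes out first.
There are 9 + 48 + 15 + 36 + 24 + 8 + 11 + 46 = 197 non-charcoal beads altogether.
After those, each further bead must be charcoal, so 197 + 6 = 203 draws guarantee 6 charcoal beads.

203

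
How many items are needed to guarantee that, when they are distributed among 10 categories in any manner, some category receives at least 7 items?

61

With 60 items one could put exactly 6 in each of the 10 categories, and no category would reach 7.
Pigeonhole: one more item must land in a category that already has 6, giving it 7.
So 10 × 6 + 1 = 61 items are required.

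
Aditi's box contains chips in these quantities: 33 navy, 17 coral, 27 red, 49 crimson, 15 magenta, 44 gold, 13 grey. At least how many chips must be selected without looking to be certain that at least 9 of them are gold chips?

163

In the worst case for collecting gold chips, every non-gold chip comes out first.
There are 33 + 17 + 27 + 49 + 15 + 13 = 154 non-gold chips altogether.
After those, each further chip must be gold, so 154 + 9 = 163 draws guarantee 9 gold chips.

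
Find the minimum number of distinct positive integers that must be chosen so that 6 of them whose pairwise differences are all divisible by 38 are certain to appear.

191

Integers whose pairwise differences are multiples of 38 are exactly those sharing a remainder mod 38. Pigeonhole: the 38 residue classes mod 38 are the pigeonholes.
With 190 integers one could put 5 in each residue class and have no class reach 6.
The 191st integer pushes some class to 6, so 38·5 + 1 = 191.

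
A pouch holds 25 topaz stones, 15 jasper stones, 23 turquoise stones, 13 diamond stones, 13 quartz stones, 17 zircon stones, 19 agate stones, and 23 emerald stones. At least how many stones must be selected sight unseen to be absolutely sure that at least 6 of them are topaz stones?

129

In the worst case for collecting topaz stones, every non-topaz stone comes out first.
There are 15 + 23 + 13 + 13 + 17 + 19 + 23 = 123 non-topaz stones altogether.
After those, each further stone must be topaz, so 123 + 6 = 129 draws guarantee 6 topaz stones.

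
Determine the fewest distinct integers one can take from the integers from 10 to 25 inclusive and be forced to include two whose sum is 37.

10

Group the elements by complementary pair {x, 37−x}: {12,25}, {13,24}, {14,23}, …, giving 7 two-element pairs and 2 integers whose partner 37−x falls outside [10,25].
Treating each of those 9 groups as a pigeonhole, one can pick one integer per group — 9 integers — with no two summing to 37.
The 10th integer lands in an occupied pair, forcing a sum of 37.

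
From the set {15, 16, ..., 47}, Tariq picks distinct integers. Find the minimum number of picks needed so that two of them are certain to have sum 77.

Group the elements by complementary pair {x, 77−x}: {30,47}, {31,46}, {32,45}, …, giving 9 two-element pairs and 15 integers whose partner 77−x falls outside [15,47].
Treating each of those 24 groups as a pigeonhole, one can pick one integer per group — 24 integers — with no two summing to 77.
The 25th integer lands in an occupied pair, forcing a sum of 77.

25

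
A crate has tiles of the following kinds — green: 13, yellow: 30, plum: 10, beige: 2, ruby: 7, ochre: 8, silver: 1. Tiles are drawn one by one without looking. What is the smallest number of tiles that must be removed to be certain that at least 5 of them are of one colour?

The 7 colours are the holes; the tiles drawn are the pigeons.
To avoid 5 of any one colour, the worst case takes at most 4 of each colour, or every tile of a colour that has fewer than 4.
That gives 4 + 4 + 4 + 2 + 4 + 4 + 1 = 23 tiles with no colour reaching 5.
The next tile forces some colour to 5, so 23 + 1 = 24.

24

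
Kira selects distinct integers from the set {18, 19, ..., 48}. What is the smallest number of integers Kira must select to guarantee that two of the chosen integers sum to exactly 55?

22

Group the elements by complementary pair {x, 55−x}: {18,37}, {19,36}, {20,35}, …, giving 10 two-element pairs and 11 integers whose partner 55−x falls outside [18,48].
Treating each of those 21 groups as a pigeonhole, one can pick one integer per group — 21 integers — with no two summing to 55.
The 22nd integer lands in an occupied pair, forcing a sum of 55.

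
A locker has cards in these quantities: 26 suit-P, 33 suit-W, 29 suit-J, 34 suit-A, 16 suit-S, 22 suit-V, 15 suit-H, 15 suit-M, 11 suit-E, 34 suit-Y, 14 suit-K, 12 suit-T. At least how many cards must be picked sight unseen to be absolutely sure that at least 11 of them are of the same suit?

121

An adversary could hand out at most 10 cards per suit: 10 + 10 + 10 + 10 + 10 + 10 + 10 + 10 + 10 + 10 + 10 + 10 = 120 cards and still no suit has 11.
By pigeonhole, one more card lands in a suit already at 10, so 121 draws are enough and 120 are not.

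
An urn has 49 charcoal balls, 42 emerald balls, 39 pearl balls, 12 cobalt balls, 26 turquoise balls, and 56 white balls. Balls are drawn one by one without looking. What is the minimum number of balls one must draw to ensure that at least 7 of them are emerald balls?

189

In the worst case for collecting emerald balls, every non-emerald ball comes out first.
There are 49 + 39 + 12 + 26 + 56 = 182 non-emerald balls altogether.
After those, each further ball must be emerald, so 182 + 7 = 189 draws guarantee 7 emerald balls.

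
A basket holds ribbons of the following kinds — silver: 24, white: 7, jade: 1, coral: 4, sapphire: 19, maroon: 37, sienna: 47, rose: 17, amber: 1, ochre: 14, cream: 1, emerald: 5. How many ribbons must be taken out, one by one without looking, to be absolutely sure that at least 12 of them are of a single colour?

An adversary could hand out at most 11 ribbons per colour (6 colours run out sooner): 11 + 7 + 1 + 4 + 11 + 11 + 11 + 11 + 1 + 11 + 1 + 5 = 85 ribbons and still no colour has 12.
By the pigeonhole principle, one more ribbon lands in a colour already at 11, so 86 draws are enough and 85 are not.

86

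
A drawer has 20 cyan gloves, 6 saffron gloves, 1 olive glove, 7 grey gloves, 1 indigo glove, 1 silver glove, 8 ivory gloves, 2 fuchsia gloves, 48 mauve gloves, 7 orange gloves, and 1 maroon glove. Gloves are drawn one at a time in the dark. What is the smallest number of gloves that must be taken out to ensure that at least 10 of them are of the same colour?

53

An adversary could hand out at most 9 gloves per colour (9 colours run out sooner): 9 + 6 + 1 + 7 + 1 + 1 + 8 + 2 + 9 + 7 + 1 = 52 gloves and still no colour has 10.
By the pigeonhole principle, one more glove lands in a colour already at 9, so 53 draws are enough and 52 are not.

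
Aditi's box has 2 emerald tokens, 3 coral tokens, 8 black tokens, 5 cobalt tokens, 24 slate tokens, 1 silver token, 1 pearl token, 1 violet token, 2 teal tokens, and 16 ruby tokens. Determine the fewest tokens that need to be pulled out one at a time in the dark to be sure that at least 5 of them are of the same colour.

The 10 colours are the holes; the tokens drawn are the pigeons.
To avoid 5 of any one colour, the worst case takes at most 4 of each colour, or every token of a colour that has fewer than 4.
That gives 2 + 3 + 4 + 4 + 4 + 1 + 1 + 1 + 2 + 4 = 26 tokens with no colour reaching 5.
The next token forces some colour to 5, so 26 + 1 = 27.

27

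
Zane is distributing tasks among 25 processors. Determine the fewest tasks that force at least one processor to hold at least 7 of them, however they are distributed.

151

With 150 tasks one could put exactly 6 in each of the 25 processors, and no processor would reach 7.
Pigeonhole: one more task must land in a processor that already has 6, giving it 7.
So 25 × 6 + 1 = 151 tasks are required.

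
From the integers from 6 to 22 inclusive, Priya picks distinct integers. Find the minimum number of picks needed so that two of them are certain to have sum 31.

Two chosen integers sum to 31 exactly when both halves of some pair {x, 31−x} with 9 ≤ x ≤ 31−x ≤ 22 are chosen — 7 such pairs.
The remaining 3 elements (those with no distinct partner in range) can never complete a 31-sum, so the worst case takes all of them and one from each pair: 3 + 7 = 10.
By the pigeonhole principle, the 11th integer has to be the second member of some pair, so 10 + 1 = 11.

11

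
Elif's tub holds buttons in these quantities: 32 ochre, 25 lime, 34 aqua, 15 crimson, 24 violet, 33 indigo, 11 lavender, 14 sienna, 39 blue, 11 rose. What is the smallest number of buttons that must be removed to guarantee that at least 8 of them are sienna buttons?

In the worst case for collecting sienna buttons, every non-sienna button comes out first.
There are 32 + 25 + 34 + 15 + 24 + 33 + 11 + 39 + 11 = 224 non-sienna buttons altogether.
After those, each further button must be sienna, so 224 + 8 = 232 draws guarantee 8 sienna buttons.

232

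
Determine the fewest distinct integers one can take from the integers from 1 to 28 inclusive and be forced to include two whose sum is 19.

20

Group the elements by complementary pair {x, 19−x}: {1,18}, {2,17}, {3,16}, …, giving 9 two-element pairs and 10 integers whose partner 19−x falls outside [1,28].
Treating each of those 19 groups as a pigeonhole, one can pick one integer per group — 19 integers — with no two summing to 19.
The 20th integer lands in an occupied pair, forcing a sum of 19.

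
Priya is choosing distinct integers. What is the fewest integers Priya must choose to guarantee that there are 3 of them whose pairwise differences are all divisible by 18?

37

Integers whose pairwise differences are multiples of 18 are exactly those sharing a remainder mod 18. The 18 residue classes mod 18 are the pigeonholes.
With 36 integers one could put 2 in each residue class and have no class reach 3.
The 37th integer pushes some class to 3, so 18·2 + 1 = 37.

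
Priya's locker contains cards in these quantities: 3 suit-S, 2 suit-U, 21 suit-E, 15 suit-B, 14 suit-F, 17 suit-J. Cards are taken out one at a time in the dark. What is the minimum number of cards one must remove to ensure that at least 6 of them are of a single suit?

26

Put each drawn card into a box by suit. The largest draw with every box below 6 takes min(count, 5) from each suit; suits with fewer than 5 contribute all they have.
Σ min(cᵢ, 5) = 3 + 2 + 5 + 5 + 5 + 5 = 25.
Draw number 25 + 1 = 26 must push one box to 6.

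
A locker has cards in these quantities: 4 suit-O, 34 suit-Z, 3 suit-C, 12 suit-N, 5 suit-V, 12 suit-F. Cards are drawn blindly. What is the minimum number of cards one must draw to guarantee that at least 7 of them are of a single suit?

Put each drawn card into a box by suit. The largest draw with every box below 7 takes min(count, 6) from each suit; suits with fewer than 6 contribute all they have.
Σ min(cᵢ, 6) = 4 + 6 + 3 + 6 + 5 + 6 = 30.
Draw number 30 + 1 = 31 must push one box to 7.

31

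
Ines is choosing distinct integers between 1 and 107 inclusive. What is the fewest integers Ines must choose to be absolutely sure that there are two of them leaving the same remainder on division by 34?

The 34 residue classes mod 34 are the pigeonholes.
With 34 integers one could put 1 in each residue class and have no class reach 2.
The 35th integer pushes some class to 2, so 34·1 + 1 = 35.

35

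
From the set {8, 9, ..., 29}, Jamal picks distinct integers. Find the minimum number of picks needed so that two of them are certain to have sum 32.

15

A set avoiding the sum 32 can contain at most one of each pair {x, 32−x}, plus the 6 elements whose complement lies outside the range or equal to its own complement.
The integers 16, …, 29 (14 of them) are such a set: any two sum to at least 16+17 = 33 > 32.
Any 15th integer completes one of the 8 pairs, so 15 choices force a sum of 32.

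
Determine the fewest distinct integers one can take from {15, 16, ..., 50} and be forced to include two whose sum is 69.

21

A set avoiding the sum 69 can contain at most one of each pair {x, 69−x}, plus the 4 elements whose complement lies outside the range.
The integers 15, …, 34 (20 of them) are such a set: any two sum to at least 15+16 = 31 and at most 33+34 = 67 < 69.
Any 21st integer completes one of the 16 pairs, so 21 choices force a sum of 69.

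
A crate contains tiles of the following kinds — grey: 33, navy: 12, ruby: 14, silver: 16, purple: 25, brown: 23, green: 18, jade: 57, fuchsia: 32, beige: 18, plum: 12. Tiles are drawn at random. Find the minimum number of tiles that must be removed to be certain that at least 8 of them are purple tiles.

In the worst case for collecting purple tiles, every non-purple tile comes out first.
There are 33 + 12 + 14 + 16 + 23 + 18 + 57 + 32 + 18 + 12 = 235 non-purple tiles altogether.
After those, each further tile must be purple, so 235 + 8 = 243 draws guarantee 8 purple tiles.

243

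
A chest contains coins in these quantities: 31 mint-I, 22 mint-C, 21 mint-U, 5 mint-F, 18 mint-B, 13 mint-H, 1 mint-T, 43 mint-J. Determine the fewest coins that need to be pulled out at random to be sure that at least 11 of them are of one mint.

By pigeonhole, put each drawn coin into a box by mint. The largest draw with every box below 11 takes min(count, 10) from each mint; mints with fewer than 10 contribute all they have.
Σ min(cᵢ, 10) = 10 + 10 + 10 + 5 + 10 + 10 + 1 + 10 = 66.
Draw number 66 + 1 = 67 must push one box to 11.

67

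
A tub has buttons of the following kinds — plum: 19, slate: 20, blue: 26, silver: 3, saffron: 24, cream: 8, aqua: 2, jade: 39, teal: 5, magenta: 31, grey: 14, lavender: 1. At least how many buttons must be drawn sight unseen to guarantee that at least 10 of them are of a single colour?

83

An adversary could hand out at most 9 buttons per colour (5 colours run out sooner): 9 + 9 + 9 + 3 + 9 + 8 + 2 + 9 + 5 + 9 + 9 + 1 = 82 buttons and still no colour has 10.
By pigeonhole, one more button lands in a colour already at 9, so 83 draws are enough and 82 are not.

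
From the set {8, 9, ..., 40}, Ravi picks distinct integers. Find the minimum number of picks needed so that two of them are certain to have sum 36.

24

Group the elements by complementary pair {x, 36−x}: {8,28}, {9,27}, {10,26}, …, giving 10 two-element pairs, the single value 18 (it cannot pair with itself since the integers are distinct), and 12 integers whose partner 36−x falls outside [8,40].
By the pigeonhole principle, treating each of those 23 groups as a pigeonhole, one can pick one integer per group — 23 integers — with no two summing to 36.
The 24th integer lands in an occupied pair, forcing a sum of 36.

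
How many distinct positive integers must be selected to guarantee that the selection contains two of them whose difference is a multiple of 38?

Integers whose pairwise differences are multiples of 38 are exactly those sharing a remainder mod 38. By pigeonhole, the 38 residue classes mod 38 are the pigeonholes.
With 38 integers one could put 1 in each residue class and have no class reach 2.
The 39th integer pushes some class to 2, so 38·1 + 1 = 39.

39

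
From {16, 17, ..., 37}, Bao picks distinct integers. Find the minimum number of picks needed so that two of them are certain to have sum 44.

Two chosen integers sum to 44 exactly when both halves of some pair {x, 44−x} with 16 ≤ x ≤ 44−x ≤ 28 are chosen — 6 such pairs.
The remaining 10 elements (those with no distinct partner in range) can never complete a 44-sum, so the worst case takes all of them and one from each pair: 10 + 6 = 16.
The 17th integer has to be the second member of some pair, so 16 + 1 = 17.

17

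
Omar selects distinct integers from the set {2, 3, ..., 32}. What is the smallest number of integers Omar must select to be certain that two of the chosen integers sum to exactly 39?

19

Two chosen integers sum to 39 exactly when both halves of some pair {x, 39−x} with 7 ≤ x ≤ 39−x ≤ 32 are chosen — 13 such pairs.
The remaining 5 elements (those with no distinct partner in range) can never complete a 39-sum, so the worst case takes all of them and one from each pair: 5 + 13 = 18.
By pigeonhole, the 19th integer has to be the second member of some pair, so 18 + 1 = 19.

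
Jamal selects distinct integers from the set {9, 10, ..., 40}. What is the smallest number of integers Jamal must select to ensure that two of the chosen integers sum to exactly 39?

22

A set avoiding the sum 39 can contain at most one of each pair {x, 39−x}, plus the 10 elements whose complement lies outside the range.
The integers 20, …, 40 (21 of them) are such a set: any two sum to at least 20+21 = 41 > 39.
Any 22nd integer completes one of the 11 pairs, so 22 choices force a sum of 39.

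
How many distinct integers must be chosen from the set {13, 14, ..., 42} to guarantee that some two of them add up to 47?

20

Two chosen integers sum to 47 exactly when both halves of some pair {x, 47−x} with 13 ≤ x ≤ 47−x ≤ 34 are chosen — 11 such pairs.
The remaining 8 elements (those with no distinct partner in range) can never complete a 47-sum, so the worst case takes all of them and one from each pair: 8 + 11 = 19.
Pigeonhole: the 20th integer has to be the second member of some pair, so 19 + 1 = 20.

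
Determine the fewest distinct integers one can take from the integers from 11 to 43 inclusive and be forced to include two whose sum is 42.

A set avoiding the sum 42 can contain at most one of each pair {x, 42−x}, plus the 13 elements whose complement lies outside the range or equal to its own complement.
The integers 21, …, 43 (23 of them) are such a set: any two sum to at least 21+22 = 43 > 42.
By pigeonhole, any 24th integer completes one of the 10 pairs, so 24 choices force a sum of 42.

24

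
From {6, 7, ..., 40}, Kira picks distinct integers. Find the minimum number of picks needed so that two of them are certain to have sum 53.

22

Group the elements by complementary pair {x, 53−x}: {13,40}, {14,39}, {15,38}, …, giving 14 two-element pairs and 7 integers whose partner 53−x falls outside [6,40].
Treating each of those 21 groups as a pigeonhole, one can pick one integer per group — 21 integers — with no two summing to 53.
The 22nd integer lands in an occupied pair, forcing a sum of 53.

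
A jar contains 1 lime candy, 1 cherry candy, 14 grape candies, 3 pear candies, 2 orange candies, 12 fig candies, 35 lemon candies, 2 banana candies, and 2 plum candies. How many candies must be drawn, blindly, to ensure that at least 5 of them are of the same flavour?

An adversary could hand out at most 4 candies per flavour (6 flavours run out sooner): 1 + 1 + 4 + 3 + 2 + 4 + 4 + 2 + 2 = 23 candies and still no flavour has 5.
By pigeonhole, one more candy lands in a flavour already at 4, so 24 draws are enough and 23 are not.

24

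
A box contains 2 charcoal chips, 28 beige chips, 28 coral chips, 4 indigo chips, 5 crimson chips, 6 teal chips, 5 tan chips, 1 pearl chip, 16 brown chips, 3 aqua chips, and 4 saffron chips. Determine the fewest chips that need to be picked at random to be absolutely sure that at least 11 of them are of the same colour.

Put each drawn chip into a box by colour. The largest draw with every box below 11 takes min(count, 10) from each colour; colours with fewer than 10 contribute all they have.
Σ min(cᵢ, 10) = 2 + 10 + 10 + 4 + 5 + 6 + 5 + 1 + 10 + 3 + 4 = 60.
Draw number 60 + 1 = 61 must push one box to 11.

61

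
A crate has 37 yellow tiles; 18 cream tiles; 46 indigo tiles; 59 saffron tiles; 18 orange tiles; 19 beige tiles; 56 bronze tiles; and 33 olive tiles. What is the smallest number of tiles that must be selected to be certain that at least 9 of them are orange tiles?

277

In the worst case for collecting orange tiles, every non-orange tile comes out first.
There are 37 + 18 + 46 + 59 + 19 + 56 + 33 = 268 non-orange tiles altogether.
After those, each further tile must be orange, so 268 + 9 = 277 draws guarantee 9 orange tiles.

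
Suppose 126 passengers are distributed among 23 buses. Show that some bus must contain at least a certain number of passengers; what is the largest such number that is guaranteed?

6

The 23 buses are the holes and the 126 passengers are the pigeons.
If every bus held at most 5 passengers, the total would be at most 23 × 5 = 115, which is less than 126.
So some bus holds at least ⌈126/23⌉ = 6 passengers.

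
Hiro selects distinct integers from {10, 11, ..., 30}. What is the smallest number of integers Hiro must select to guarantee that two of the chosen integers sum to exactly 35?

14

A set avoiding the sum 35 can contain at most one of each pair {x, 35−x}, plus the 5 elements whose complement lies outside the range.
The integers 18, …, 30 (13 of them) are such a set: any two sum to at least 18+19 = 37 > 35.
Any 14th integer completes one of the 8 pairs, so 14 choices force a sum of 35.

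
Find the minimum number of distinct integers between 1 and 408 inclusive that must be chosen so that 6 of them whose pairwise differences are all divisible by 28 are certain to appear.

Integers whose pairwise differences are multiples of 28 are exactly those sharing a remainder mod 28. The 28 residue classes mod 28 are the pigeonholes.
With 140 integers one could put 5 in each residue class and have no class reach 6.
The 141st integer pushes some class to 6, so 28·5 + 1 = 141.

141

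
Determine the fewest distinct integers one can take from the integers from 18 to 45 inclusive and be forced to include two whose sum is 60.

17

Group the elements by complementary pair {x, 60−x}: {18,42}, {19,41}, {20,40}, …, giving 12 two-element pairs, the single value 30 (it cannot pair with itself since the integers are distinct), and 3 integers whose partner 60−x falls outside [18,45].
Treating each of those 16 groups as a pigeonhole, one can pick one integer per group — 16 integers — with no two summing to 60.
The 17th integer lands in an occupied pair, forcing a sum of 60.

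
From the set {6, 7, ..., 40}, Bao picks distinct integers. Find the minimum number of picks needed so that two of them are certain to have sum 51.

A set avoiding the sum 51 can contain at most one of each pair {x, 51−x}, plus the 5 elements whose complement lies outside the range.
The integers 6, …, 25 (20 of them) are such a set: any two sum to at least 6+7 = 13 and at most 24+25 = 49 < 51.
By the pigeonhole principle, any 21st integer completes one of the 15 pairs, so 21 choices force a sum of 51.

21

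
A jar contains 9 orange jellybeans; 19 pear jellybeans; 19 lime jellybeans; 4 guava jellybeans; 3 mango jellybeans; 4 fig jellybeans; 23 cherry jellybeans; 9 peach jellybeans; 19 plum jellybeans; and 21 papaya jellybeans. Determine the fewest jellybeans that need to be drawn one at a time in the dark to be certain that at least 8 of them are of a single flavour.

By the pigeonhole principle, the 10 flavours are the holes; the jellybeans drawn are the pigeons.
To avoid 8 of any one flavour, the worst case takes at most 7 of each flavour, or every jellybean of a flavour that has fewer than 7.
That gives 7 + 7 + 7 + 4 + 3 + 4 + 7 + 7 + 7 + 7 = 60 jellybeans with no flavour reaching 8.
The next jellybean forces some flavour to 8, so 60 + 1 = 61.

61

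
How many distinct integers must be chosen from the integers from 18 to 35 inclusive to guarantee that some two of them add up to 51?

Group the elements by complementary pair {x, 51−x}: {18,33}, {19,32}, {20,31}, …, giving 8 two-element pairs and 2 integers whose partner 51−x falls outside [18,35].
Treating each of those 10 groups as a pigeonhole, one can pick one integer per group — 10 integers — with no two summing to 51.
The 11th integer lands in an occupied pair, forcing a sum of 51.

11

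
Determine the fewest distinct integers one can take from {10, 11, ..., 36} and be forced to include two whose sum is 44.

Two chosen integers sum to 44 exactly when both halves of some pair {x, 44−x} with 10 ≤ x ≤ 44−x ≤ 34 are chosen — 12 such pairs.
The remaining 3 elements (those with no distinct partner in range) can never complete a 44-sum, so the worst case takes all of them and one from each pair: 3 + 12 = 15.
Pigeonhole: the 16th integer has to be the second member of some pair, so 15 + 1 = 16.

16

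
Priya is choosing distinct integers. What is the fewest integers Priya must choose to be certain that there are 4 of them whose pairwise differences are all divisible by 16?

Integers whose pairwise differences are multiples of 16 are exactly those sharing a remainder mod 16. The 16 residue classes mod 16 are the pigeonholes.
With 48 integers one could put 3 in each residue class and have no class reach 4.
The 49th integer pushes some class to 4, so 16·3 + 1 = 49.

49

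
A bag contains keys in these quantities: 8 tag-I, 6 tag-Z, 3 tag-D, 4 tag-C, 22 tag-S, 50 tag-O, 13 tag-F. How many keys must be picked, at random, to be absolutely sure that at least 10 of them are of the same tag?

49

An adversary could hand out at most 9 keys per tag (4 tags run out sooner): 8 + 6 + 3 + 4 + 9 + 9 + 9 = 48 keys and still no tag has 10.
One more key lands in a tag already at 9, so 49 draws are enough and 48 are not.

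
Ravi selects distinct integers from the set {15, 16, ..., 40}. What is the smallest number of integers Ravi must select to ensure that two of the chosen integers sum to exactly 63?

Two chosen integers sum to 63 exactly when both halves of some pair {x, 63−x} with 23 ≤ x ≤ 63−x ≤ 40 are chosen — 9 such pairs.
The remaining 8 elements (those with no distinct partner in range) can never complete a 63-sum, so the worst case takes all of them and one from each pair: 8 + 9 = 17.
The 18th integer has to be the second member of some pair, so 17 + 1 = 18.

18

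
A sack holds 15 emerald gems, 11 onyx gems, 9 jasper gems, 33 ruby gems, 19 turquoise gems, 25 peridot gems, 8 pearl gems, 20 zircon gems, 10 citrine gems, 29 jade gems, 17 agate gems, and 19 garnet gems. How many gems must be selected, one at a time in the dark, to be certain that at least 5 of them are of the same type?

49

An adversary could hand out at most 4 gems per type: 4 + 4 + 4 + 4 + 4 + 4 + 4 + 4 + 4 + 4 + 4 + 4 = 48 gems and still no type has 5.
By pigeonhole, one more gem lands in a type already at 4, so 49 draws are enough and 48 are not.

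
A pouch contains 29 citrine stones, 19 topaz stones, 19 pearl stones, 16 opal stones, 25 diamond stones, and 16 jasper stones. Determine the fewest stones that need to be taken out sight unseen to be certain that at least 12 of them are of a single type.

An adversary could hand out at most 11 stones per type: 11 + 11 + 11 + 11 + 11 + 11 = 66 stones and still no type has 12.
By the pigeonhole principle, one more stone lands in a type already at 11, so 67 draws are enough and 66 are not.

67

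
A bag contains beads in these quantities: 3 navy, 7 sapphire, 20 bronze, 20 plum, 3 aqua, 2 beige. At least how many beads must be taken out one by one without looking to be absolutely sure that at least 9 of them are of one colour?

The 6 colours are the holes; the beads drawn are the pigeons.
To avoid 9 of any one colour, the worst case takes at most 8 of each colour, or every bead of a colour that has fewer than 8.
That gives 3 + 7 + 8 + 8 + 3 + 2 = 31 beads with no colour reaching 9.
The next bead forces some colour to 9, so 31 + 1 = 32.

32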